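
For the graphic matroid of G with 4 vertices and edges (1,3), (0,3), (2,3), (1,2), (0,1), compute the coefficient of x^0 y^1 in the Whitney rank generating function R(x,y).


R(x,y) = sum over A in 2^E of x^(r(E)-r(A)) * y^(|A|-r(A)).
G has 4 vertices, 5 edges. r(E) = 3.
Enumerate all 2^5 = 32 subsets.
Count subsets with r(E)-r(A)=0 and |A|-r(A)=1: 5.

5


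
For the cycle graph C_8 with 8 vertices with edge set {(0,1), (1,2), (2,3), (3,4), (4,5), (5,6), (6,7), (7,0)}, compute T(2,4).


T(C_8; x,y) = x + x^2 + ... + x^(7) + y.
T(2,4) = 2^1 + 2^2 + 2^3 + 2^4 + 2^5 + 2^6 + 2^7 + 4
= 2 + 4 + 8 + 16 + 32 + 64 + 128 + 4
= 258.

258


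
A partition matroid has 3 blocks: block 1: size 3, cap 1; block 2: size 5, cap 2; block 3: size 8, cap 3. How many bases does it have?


A basis picks exactly ci elements from block i.
Number of bases = product of C(|Si|, ci).
= C(3,1) * C(5,2) * C(8,3)
= 3 * 10 * 56
= 1680.

1680


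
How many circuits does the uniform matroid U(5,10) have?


In U(5,10), circuits are the (6)-element subsets.
Any set of 6 elements is dependent, and removing any one element gives
an independent set of size 5, so it is a minimal dependent set.
Number of circuits = C(10,6) = 10! / (6! * 4!) = 210.

210


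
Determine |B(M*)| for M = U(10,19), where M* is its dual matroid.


The dual of U(r,n) is U(n-r, n) = U(9,19).
Bases of U(9,19) are all (9)-element subsets.
|B(M*)| = (19 choose 9) = 92378.

92378


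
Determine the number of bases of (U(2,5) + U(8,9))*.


(M1+M2)* = M1* + M2*.
M1* = U(3,5), bases: C(5,3) = 10.
M2* = U(1,9), bases: C(9,1) = 9.
|B(M*)| = 10 * 9 = 90.

90


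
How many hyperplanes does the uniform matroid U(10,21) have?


Hyperplanes of U(10,21) are flats of rank 9.
In a uniform matroid, these are exactly the (9)-element subsets.
Count = (21 choose 9) = 293930.

293930


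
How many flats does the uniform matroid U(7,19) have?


Flats of U(7,19): every subset of size < 7 is a flat, plus E itself.
Count = C(19,0) + C(19,1) + C(19,2) + C(19,3) + C(19,4) + C(19,5) + C(19,6) + 1
     = 1 + 19 + 171 + 969 + 3876 + 11628 + 27132 + 1
     = 43797.

43797


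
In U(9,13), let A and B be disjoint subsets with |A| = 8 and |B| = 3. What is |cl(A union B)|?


|A union B| = 8 + 3 = 11 (disjoint).
In U(9,13), cl(S) = S if |S| < 9, else cl(S) = E.
Since 11 >= 9, cl(A union B) = E.
|cl(A union B)| = 13.

13


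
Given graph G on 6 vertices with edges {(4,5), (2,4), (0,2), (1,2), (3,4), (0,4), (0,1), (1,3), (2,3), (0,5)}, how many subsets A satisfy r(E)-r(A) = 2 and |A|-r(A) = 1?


R(x,y) = sum over A in 2^E of x^(r(E)-r(A)) * y^(|A|-r(A)).
G has 6 vertices, 10 edges. r(E) = 5.
Enumerate all 2^10 = 1024 subsets.
Count subsets with r(E)-r(A)=2 and |A|-r(A)=1: 41.

41


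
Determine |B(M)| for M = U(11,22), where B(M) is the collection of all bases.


Bases of U(11,22) are all 11-element subsets of the 22-element ground set.
Number of bases = C(22,11).
(22 choose 11) = 705432.

705432


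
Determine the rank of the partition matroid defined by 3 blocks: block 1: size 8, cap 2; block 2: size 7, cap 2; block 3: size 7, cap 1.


Rank of a partition matroid = sum of min(|Si|, ci) for each block.
= min(8,2) + min(7,2) + min(7,1)
= 2 + 2 + 1
= 5.

5


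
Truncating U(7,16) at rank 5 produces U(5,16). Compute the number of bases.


Truncating U(7,16) to rank 5 gives U(5,16).
Bases of U(5,16) are all 5-element subsets of 16 elements.
Number of bases = C(16,5) = 16! / (5! * 11!) = 4368.

4368


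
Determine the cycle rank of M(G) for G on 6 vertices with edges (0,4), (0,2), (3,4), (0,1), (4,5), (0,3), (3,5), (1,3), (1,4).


Cycle rank (nullity) = |E| - r(M) = |E| - (|V| - c).
|E| = 9, |V| = 6, c = 1.
Nullity = 9 - (6 - 1) = 9 - 5 = 4.

4


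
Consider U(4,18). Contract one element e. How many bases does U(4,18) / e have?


Contracting e from U(4,18) gives U(3,17).
Bases of U(3,17) = C(17,3) = 17! / (3! * 14!) = 680.

680


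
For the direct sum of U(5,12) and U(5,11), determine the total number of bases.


Bases of a direct sum M1 + M2: |B| = |B(M1)| * |B(M2)|.
|B(U(5,12))| = C(12,5) = 792.
|B(U(5,11))| = C(11,5) = 462.
Total bases = 792 * 462 = 365904.

365904


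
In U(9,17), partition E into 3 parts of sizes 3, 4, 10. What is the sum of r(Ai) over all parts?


r(Ai) = min(|Ai|, 9) for each part.
Sum = min(3,9) + min(4,9) + min(10,9)
    = 3 + 4 + 9
    = 16.

16


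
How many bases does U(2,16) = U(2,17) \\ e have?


Deleting e from U(2,17) gives U(2,16) since n > r.
Bases of U(2,16) = (16 choose 2) = 120.

120


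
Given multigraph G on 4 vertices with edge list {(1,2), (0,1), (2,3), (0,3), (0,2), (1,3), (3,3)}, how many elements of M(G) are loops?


In a graphic matroid, a loop is a self-loop edge (u,u) with rank 0.
Examining all 7 edges for self-loops...
Self-loops found: (3,3)
Number of loops = 1.

1


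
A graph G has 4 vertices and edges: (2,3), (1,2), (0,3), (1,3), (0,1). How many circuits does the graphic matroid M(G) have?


A circuit in a graphic matroid = edge set of a simple cycle.
G has 4 vertices and 5 edges.
Enumerating all minimal edge subsets forming cycles...
Total circuits found: 3.

3


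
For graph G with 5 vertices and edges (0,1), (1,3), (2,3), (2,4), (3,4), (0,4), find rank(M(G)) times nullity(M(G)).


r(M) = |V| - c = 5 - 1 = 4.
nullity = |E| - r(M) = 6 - 4 = 2.
Product = 4 * 2 = 8.

8


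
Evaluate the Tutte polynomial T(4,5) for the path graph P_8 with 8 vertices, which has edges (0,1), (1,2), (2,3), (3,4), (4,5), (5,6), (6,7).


A path on 8 vertices is a tree with 7 edges.
T(x,y) = x^(7) for any tree.
T(4,5) = 4^7 = 16384.

16384


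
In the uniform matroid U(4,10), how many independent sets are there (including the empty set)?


Independent sets of U(4,10) are all subsets of size <= 4.
Count = C(10,0) + C(10,1) + C(10,2) + C(10,3) + C(10,4)
     = 1 + 10 + 45 + 120 + 210
     = 386.

386


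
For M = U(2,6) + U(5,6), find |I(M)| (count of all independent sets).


For a direct sum, |I(M1+M2)| = |I(M1)| * |I(M2)|.
|I(U(2,6))| = sum C(6,k) for k=0..2 = 22.
|I(U(5,6))| = sum C(6,k) for k=0..5 = 63.
Total = 22 * 63 = 1386.

1386


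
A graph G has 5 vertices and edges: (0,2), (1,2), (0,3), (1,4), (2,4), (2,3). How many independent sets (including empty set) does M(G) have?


An independent set in a graphic matroid is an acyclic edge subset.
G has 5 vertices and 6 edges.
Enumerate all 2^6 = 64 subsets, checking for acyclicity.
Total independent sets = 49.

49


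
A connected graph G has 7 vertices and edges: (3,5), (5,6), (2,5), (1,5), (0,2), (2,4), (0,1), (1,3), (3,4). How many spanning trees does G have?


By Kirchhoff's matrix tree theorem, the number of spanning trees equals
the determinant of any cofactor of the Laplacian matrix L.
G has 7 vertices and 9 edges.
Computing the (6 x 6) cofactor determinant gives 35.

35


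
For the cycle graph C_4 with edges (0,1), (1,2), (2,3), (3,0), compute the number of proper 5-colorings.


P(C_4, k) = (k-1)^4 + (-1)^4*(k-1).
P(5) = (4)^4 + 4
= 256 + 4 = 260.

260


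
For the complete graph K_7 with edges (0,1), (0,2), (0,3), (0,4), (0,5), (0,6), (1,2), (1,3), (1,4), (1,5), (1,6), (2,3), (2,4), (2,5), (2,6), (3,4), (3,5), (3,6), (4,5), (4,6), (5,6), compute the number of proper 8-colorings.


P(K_7, k) = k(k-1)(k-2)...(k-6).
P(8) = (8) * (7) * (6) * (5) * (4) * (3) * (2) = 40320.

40320


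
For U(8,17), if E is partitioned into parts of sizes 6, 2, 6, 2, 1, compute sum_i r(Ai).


r(Ai) = min(|Ai|, 8) for each part.
Sum = min(6,8) + min(2,8) + min(6,8) + min(2,8) + min(1,8)
    = 6 + 2 + 6 + 2 + 1
    = 17.

17


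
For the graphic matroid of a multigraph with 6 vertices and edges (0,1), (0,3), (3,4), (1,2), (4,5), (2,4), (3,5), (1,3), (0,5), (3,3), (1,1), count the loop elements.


In a graphic matroid, a loop is a self-loop edge (u,u) with rank 0.
Examining all 11 edges for self-loops...
Self-loops found: (3,3), (1,1)
Number of loops = 2.

2


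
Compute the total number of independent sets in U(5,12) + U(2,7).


For a direct sum, |I(M1+M2)| = |I(M1)| * |I(M2)|.
|I(U(5,12))| = sum C(12,k) for k=0..5 = 1586.
|I(U(2,7))| = sum C(7,k) for k=0..2 = 29.
Total = 1586 * 29 = 45994.

45994


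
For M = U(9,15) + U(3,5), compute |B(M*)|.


(M1+M2)* = M1* + M2*.
M1* = U(6,15), bases: C(15,6) = 5005.
M2* = U(2,5), bases: C(5,2) = 10.
|B(M*)| = 5005 * 10 = 50050.

50050


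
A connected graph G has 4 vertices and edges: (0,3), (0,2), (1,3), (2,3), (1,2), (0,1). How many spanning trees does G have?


By Kirchhoff's matrix tree theorem, the number of spanning trees equals
the determinant of any cofactor of the Laplacian matrix L.
G has 4 vertices and 6 edges.
Computing the (3 x 3) cofactor determinant gives 16.

16


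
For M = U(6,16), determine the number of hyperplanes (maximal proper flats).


Hyperplanes of U(6,16) are flats of rank 5.
In a uniform matroid, these are exactly the (5)-element subsets.
Count = C(16,5) = 4368.

4368


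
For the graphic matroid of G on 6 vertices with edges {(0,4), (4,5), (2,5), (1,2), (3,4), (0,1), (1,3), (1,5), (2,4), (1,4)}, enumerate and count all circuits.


A circuit in a graphic matroid = edge set of a simple cycle.
G has 6 vertices and 10 edges.
Enumerating all minimal edge subsets forming cycles...
Total circuits found: 18.

18


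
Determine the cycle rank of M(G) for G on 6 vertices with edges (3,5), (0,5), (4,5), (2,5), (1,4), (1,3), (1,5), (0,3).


Cycle rank (nullity) = |E| - r(M) = |E| - (|V| - c).
|E| = 8, |V| = 6, c = 1.
Nullity = 8 - (6 - 1) = 8 - 5 = 3.

3


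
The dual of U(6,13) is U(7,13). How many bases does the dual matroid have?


The dual of U(r,n) is U(n-r, n) = U(7,13).
Bases of U(7,13) are all (7)-element subsets.
|B(M*)| = C(13,7) = 1716.

1716


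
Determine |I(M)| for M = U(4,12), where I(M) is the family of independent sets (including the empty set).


Independent sets of U(4,12) are all subsets of size <= 4.
Count = (12 choose 0) + (12 choose 1) + (12 choose 2) + (12 choose 3) + (12 choose 4)
     = 1 + 12 + 66 + 220 + 495
     = 794.

794


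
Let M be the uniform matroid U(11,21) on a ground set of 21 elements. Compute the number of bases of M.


Bases of U(11,21) are all 11-element subsets of the 21-element ground set.
Number of bases = C(21,11).
C(21,11) = 352716.

352716


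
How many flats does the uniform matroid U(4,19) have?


Flats of U(4,19): every subset of size < 4 is a flat, plus E itself.
Count = C(19,0) + C(19,1) + C(19,2) + C(19,3) + 1
     = 1 + 19 + 171 + 969 + 1
     = 1161.

1161


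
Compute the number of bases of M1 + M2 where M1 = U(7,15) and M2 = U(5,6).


Bases of a direct sum M1 + M2: |B| = |B(M1)| * |B(M2)|.
|B(U(7,15))| = C(15,7) = 6435.
|B(U(5,6))| = C(6,5) = 6.
Total bases = 6435 * 6 = 38610.

38610


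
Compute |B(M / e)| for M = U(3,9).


Contracting e from U(3,9) gives U(2,8).
Bases of U(2,8) = (8 choose 2) = 28.

28


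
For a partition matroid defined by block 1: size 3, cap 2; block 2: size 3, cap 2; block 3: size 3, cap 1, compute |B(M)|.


A basis picks exactly ci elements from block i.
Number of bases = product of C(|Si|, ci).
= C(3,2) * C(3,2) * C(3,1)
= 3 * 3 * 3
= 27.

27


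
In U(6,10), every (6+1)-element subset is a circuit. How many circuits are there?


In U(6,10), circuits are the (7)-element subsets.
Any set of 7 elements is dependent, and removing any one element gives
an independent set of size 6, so it is a minimal dependent set.
Number of circuits = (10 choose 7) = 120.

120


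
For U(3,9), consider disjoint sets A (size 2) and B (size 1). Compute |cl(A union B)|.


|A union B| = 2 + 1 = 3 (disjoint).
In U(3,9), cl(S) = S if |S| < 3, else cl(S) = E.
Since 3 >= 3, cl(A union B) = E.
|cl(A union B)| = 9.

9


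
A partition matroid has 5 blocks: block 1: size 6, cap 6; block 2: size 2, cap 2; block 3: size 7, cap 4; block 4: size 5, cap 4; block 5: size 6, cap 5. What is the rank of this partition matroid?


Rank of a partition matroid = sum of min(|Si|, ci) for each block.
= min(6,6) + min(2,2) + min(7,4) + min(5,4) + min(6,5)
= 6 + 2 + 4 + 4 + 5
= 21.

21


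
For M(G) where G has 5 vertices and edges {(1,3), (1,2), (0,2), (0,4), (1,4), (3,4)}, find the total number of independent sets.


An independent set in a graphic matroid is an acyclic edge subset.
G has 5 vertices and 6 edges.
Enumerate all 2^6 = 64 subsets, checking for acyclicity.
Total independent sets = 52.

52


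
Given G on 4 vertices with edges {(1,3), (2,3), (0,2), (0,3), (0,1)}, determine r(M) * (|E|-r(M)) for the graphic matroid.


r(M) = |V| - c = 4 - 1 = 3.
nullity = |E| - r(M) = 5 - 3 = 2.
Product = 3 * 2 = 6.

6


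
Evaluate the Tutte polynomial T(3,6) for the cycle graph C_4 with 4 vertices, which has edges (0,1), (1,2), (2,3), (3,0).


T(C_4; x,y) = x + x^2 + ... + x^(3) + y.
T(3,6) = 3^1 + 3^2 + 3^3 + 6
= 3 + 9 + 27 + 6
= 45.

45


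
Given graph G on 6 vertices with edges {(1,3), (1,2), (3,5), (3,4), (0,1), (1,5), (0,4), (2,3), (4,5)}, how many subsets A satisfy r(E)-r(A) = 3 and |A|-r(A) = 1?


R(x,y) = sum over A in 2^E of x^(r(E)-r(A)) * y^(|A|-r(A)).
G has 6 vertices, 9 edges. r(E) = 5.
Enumerate all 2^9 = 512 subsets.
Count subsets with r(E)-r(A)=3 and |A|-r(A)=1: 3.

3


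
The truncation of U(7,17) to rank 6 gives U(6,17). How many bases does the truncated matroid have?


Truncating U(7,17) to rank 6 gives U(6,17).
Bases of U(6,17) are all 6-element subsets of 17 elements.
Number of bases = C(17,6) = 17! / (6! * 11!) = 12376.

12376


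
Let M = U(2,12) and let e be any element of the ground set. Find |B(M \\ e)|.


Deleting e from U(2,12) gives U(2,11) since n > r.
Bases of U(2,11) = C(11,2) = (11 * 10) / (1 * 2) = 55.

55


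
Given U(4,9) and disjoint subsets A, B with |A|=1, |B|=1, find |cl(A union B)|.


|A union B| = 1 + 1 = 2 (disjoint).
In U(4,9), cl(S) = S if |S| < 4, else cl(S) = E.
Since 2 < 4, cl(A union B) = A union B.
|cl(A union B)| = 2.

2


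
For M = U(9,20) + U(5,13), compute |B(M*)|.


(M1+M2)* = M1* + M2*.
M1* = U(11,20), bases: C(20,11) = 167960.
M2* = U(8,13), bases: C(13,8) = 1287.
|B(M*)| = 167960 * 1287 = 216164520.

216164520


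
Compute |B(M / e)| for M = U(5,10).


Contracting e from U(5,10) gives U(4,9).
Bases of U(4,9) = C(9,4) = (9 * 8 * 7 * 6) / (1 * 2 * 3 * 4) = 126.

126


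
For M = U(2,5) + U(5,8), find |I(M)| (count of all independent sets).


For a direct sum, |I(M1+M2)| = |I(M1)| * |I(M2)|.
|I(U(2,5))| = sum C(5,k) for k=0..2 = 16.
|I(U(5,8))| = sum C(8,k) for k=0..5 = 219.
Total = 16 * 219 = 3504.

3504


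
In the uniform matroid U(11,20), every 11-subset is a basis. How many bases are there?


Bases of U(11,20) are all 11-element subsets of the 20-element ground set.
Number of bases = C(20,11).
C(20,11) = 20! / (11! * 9!) = 167960.

167960


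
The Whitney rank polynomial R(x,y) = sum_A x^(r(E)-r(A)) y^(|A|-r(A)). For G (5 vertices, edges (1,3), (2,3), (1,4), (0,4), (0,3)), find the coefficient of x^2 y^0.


R(x,y) = sum over A in 2^E of x^(r(E)-r(A)) * y^(|A|-r(A)).
G has 5 vertices, 5 edges. r(E) = 4.
Enumerate all 2^5 = 32 subsets.
Count subsets with r(E)-r(A)=2 and |A|-r(A)=0: 10.

10


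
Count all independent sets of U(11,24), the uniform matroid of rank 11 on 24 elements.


Independent sets of U(11,24) are all subsets of size <= 11.
Count = (24 choose 0) + (24 choose 1) + (24 choose 2) + (24 choose 3) + (24 choose 4) + (24 choose 5) + (24 choose 6) + (24 choose 7) + (24 choose 8) + (24 choose 9) + (24 choose 10) + (24 choose 11)
     = 1 + 24 + 276 + 2024 + 10626 + 42504 + 134596 + 346104 + 735471 + 1307504 + 1961256 + 2496144
     = 7036530.

7036530


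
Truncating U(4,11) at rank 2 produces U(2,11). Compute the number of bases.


Truncating U(4,11) to rank 2 gives U(2,11).
Bases of U(2,11) are all 2-element subsets of 11 elements.
Number of bases = C(11,2) = 11! / (2! * 9!) = 55.

55


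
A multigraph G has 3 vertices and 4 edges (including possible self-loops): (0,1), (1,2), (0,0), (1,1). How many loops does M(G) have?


In a graphic matroid, a loop is a self-loop edge (u,u) with rank 0.
Examining all 4 edges for self-loops...
Self-loops found: (0,0), (1,1)
Number of loops = 2.

2


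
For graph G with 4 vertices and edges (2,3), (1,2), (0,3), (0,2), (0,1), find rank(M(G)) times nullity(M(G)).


r(M) = |V| - c = 4 - 1 = 3.
nullity = |E| - r(M) = 5 - 3 = 2.
Product = 3 * 2 = 6.

6


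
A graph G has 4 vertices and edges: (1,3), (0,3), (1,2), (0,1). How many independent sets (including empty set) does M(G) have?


An independent set in a graphic matroid is an acyclic edge subset.
G has 4 vertices and 4 edges.
Enumerate all 2^4 = 16 subsets, checking for acyclicity.
Total independent sets = 14.

14


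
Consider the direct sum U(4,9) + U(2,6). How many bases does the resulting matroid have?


Bases of a direct sum M1 + M2: |B| = |B(M1)| * |B(M2)|.
|B(U(4,9))| = C(9,4) = 126.
|B(U(2,6))| = C(6,2) = 15.
Total bases = 126 * 15 = 1890.

1890


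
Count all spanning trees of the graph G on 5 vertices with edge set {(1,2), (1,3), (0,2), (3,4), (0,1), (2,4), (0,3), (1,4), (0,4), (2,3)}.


By Kirchhoff's matrix tree theorem, the number of spanning trees equals
the determinant of any cofactor of the Laplacian matrix L.
G has 5 vertices and 10 edges.
Computing the (4 x 4) cofactor determinant gives 125.

125


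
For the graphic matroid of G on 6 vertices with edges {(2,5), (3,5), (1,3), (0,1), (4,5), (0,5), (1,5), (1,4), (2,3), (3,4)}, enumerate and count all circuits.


A circuit in a graphic matroid = edge set of a simple cycle.
G has 6 vertices and 10 edges.
Enumerating all minimal edge subsets forming cycles...
Total circuits found: 19.

19


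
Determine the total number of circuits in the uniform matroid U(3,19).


In U(3,19), circuits are the (4)-element subsets.
Any set of 4 elements is dependent, and removing any one element gives
an independent set of size 3, so it is a minimal dependent set.
Number of circuits = (19 choose 4) = 3876.

3876


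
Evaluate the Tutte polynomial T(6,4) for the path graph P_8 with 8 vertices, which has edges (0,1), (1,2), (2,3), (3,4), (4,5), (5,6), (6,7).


A path on 8 vertices is a tree with 7 edges.
T(x,y) = x^(7) for any tree.
T(6,4) = 6^7 = 279936.

279936


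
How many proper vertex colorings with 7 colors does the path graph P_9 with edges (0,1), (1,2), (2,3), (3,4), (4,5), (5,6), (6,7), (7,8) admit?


P(P_9, k) = k * (k-1)^(8).
P(7) = 7 * 6^8 = 7 * 1679616 = 11757312.

11757312


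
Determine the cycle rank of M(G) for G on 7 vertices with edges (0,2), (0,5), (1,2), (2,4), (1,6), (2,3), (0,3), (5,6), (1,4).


Cycle rank (nullity) = |E| - r(M) = |E| - (|V| - c).
|E| = 9, |V| = 7, c = 1.
Nullity = 9 - (7 - 1) = 9 - 6 = 3.

3


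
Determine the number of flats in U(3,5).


Flats of U(3,5): every subset of size < 3 is a flat, plus E itself.
Count = (5 choose 0) + (5 choose 1) + (5 choose 2) + 1
     = 1 + 5 + 10 + 1
     = 17.

17


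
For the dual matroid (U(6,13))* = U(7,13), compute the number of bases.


The dual of U(r,n) is U(n-r, n) = U(7,13).
Bases of U(7,13) are all (7)-element subsets.
|B(M*)| = (13 choose 7) = 1716.

1716


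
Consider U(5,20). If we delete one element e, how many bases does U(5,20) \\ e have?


Deleting e from U(5,20) gives U(5,19) since n > r.
Bases of U(5,19) = (19 choose 5) = 11628.

11628


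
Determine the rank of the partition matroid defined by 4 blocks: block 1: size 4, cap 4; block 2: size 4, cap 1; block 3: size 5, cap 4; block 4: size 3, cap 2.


Rank of a partition matroid = sum of min(|Si|, ci) for each block.
= min(4,4) + min(4,1) + min(5,4) + min(3,2)
= 4 + 1 + 4 + 2
= 11.

11


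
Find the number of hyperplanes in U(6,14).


Hyperplanes of U(6,14) are flats of rank 5.
In a uniform matroid, these are exactly the (5)-element subsets.
Count = C(14,5) = 14! / (5! * 9!) = 2002.

2002


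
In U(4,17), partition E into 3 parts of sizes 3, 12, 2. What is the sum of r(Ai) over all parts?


r(Ai) = min(|Ai|, 4) for each part.
Sum = min(3,4) + min(12,4) + min(2,4)
    = 3 + 4 + 2
    = 9.

9


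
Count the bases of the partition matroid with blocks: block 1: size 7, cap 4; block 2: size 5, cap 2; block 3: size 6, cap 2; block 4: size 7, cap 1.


A basis picks exactly ci elements from block i.
Number of bases = product of C(|Si|, ci).
= C(7,4) * C(5,2) * C(6,2) * C(7,1)
= 35 * 10 * 15 * 7
= 36750.

36750


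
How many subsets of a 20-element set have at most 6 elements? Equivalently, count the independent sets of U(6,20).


Independent sets of U(6,20) are all subsets of size <= 6.
Count = (20 choose 0) + (20 choose 1) + (20 choose 2) + (20 choose 3) + (20 choose 4) + (20 choose 5) + (20 choose 6)
     = 1 + 20 + 190 + 1140 + 4845 + 15504 + 38760
     = 60460.

60460


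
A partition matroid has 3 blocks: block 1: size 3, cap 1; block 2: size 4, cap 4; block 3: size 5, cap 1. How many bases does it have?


A basis picks exactly ci elements from block i.
Number of bases = product of C(|Si|, ci).
= C(3,1) * C(4,4) * C(5,1)
= 3 * 1 * 5
= 15.

15


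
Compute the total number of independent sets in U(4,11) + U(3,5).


For a direct sum, |I(M1+M2)| = |I(M1)| * |I(M2)|.
|I(U(4,11))| = sum C(11,k) for k=0..4 = 562.
|I(U(3,5))| = sum C(5,k) for k=0..3 = 26.
Total = 562 * 26 = 14612.

14612


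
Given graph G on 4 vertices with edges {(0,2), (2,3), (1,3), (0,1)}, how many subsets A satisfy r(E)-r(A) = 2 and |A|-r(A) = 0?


R(x,y) = sum over A in 2^E of x^(r(E)-r(A)) * y^(|A|-r(A)).
G has 4 vertices, 4 edges. r(E) = 3.
Enumerate all 2^4 = 16 subsets.
Count subsets with r(E)-r(A)=2 and |A|-r(A)=0: 4.

4


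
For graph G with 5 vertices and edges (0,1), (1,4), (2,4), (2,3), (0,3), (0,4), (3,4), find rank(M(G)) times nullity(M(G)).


r(M) = |V| - c = 5 - 1 = 4.
nullity = |E| - r(M) = 7 - 4 = 3.
Product = 4 * 3 = 12.

12


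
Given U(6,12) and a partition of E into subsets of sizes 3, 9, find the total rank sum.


r(Ai) = min(|Ai|, 6) for each part.
Sum = min(3,6) + min(9,6)
    = 3 + 6
    = 9.

9


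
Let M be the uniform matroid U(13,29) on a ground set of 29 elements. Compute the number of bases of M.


Bases of U(13,29) are all 13-element subsets of the 29-element ground set.
Number of bases = C(29,13).
(29 choose 13) = 67863915.

67863915


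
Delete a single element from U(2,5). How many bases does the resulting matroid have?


Deleting e from U(2,5) gives U(2,4) since n > r.
Bases of U(2,4) = C(4,2) = (4 * 3) / (1 * 2) = 6.

6


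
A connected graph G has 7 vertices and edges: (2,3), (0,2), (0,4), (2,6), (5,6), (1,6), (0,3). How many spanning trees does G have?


By Kirchhoff's matrix tree theorem, the number of spanning trees equals
the determinant of any cofactor of the Laplacian matrix L.
G has 7 vertices and 7 edges.
Computing the (6 x 6) cofactor determinant gives 3.

3


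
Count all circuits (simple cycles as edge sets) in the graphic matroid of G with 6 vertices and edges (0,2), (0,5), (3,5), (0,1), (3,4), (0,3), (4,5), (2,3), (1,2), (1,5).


A circuit in a graphic matroid = edge set of a simple cycle.
G has 6 vertices and 10 edges.
Enumerating all minimal edge subsets forming cycles...
Total circuits found: 21.

21


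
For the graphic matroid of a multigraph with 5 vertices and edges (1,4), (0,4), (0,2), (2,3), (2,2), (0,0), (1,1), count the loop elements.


In a graphic matroid, a loop is a self-loop edge (u,u) with rank 0.
Examining all 7 edges for self-loops...
Self-loops found: (2,2), (0,0), (1,1)
Number of loops = 3.

3


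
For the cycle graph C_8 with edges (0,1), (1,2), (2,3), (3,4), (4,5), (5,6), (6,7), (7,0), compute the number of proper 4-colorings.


P(C_8, k) = (k-1)^8 + (-1)^8*(k-1).
P(4) = (3)^8 + 3
= 6561 + 3 = 6564.

6564


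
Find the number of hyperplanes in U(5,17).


Hyperplanes of U(5,17) are flats of rank 4.
In a uniform matroid, these are exactly the (4)-element subsets.
Count = (17 choose 4) = 2380.

2380


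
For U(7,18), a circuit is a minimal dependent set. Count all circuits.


In U(7,18), circuits are the (8)-element subsets.
Any set of 8 elements is dependent, and removing any one element gives
an independent set of size 7, so it is a minimal dependent set.
Number of circuits = C(18,8) = 43758.

43758


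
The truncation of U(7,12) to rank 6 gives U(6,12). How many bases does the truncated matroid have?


Truncating U(7,12) to rank 6 gives U(6,12).
Bases of U(6,12) are all 6-element subsets of 12 elements.
Number of bases = C(12,6) = 12! / (6! * 6!) = 924.

924


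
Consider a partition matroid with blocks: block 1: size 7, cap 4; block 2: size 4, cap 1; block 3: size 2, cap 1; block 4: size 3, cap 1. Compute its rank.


Rank of a partition matroid = sum of min(|Si|, ci) for each block.
= min(7,4) + min(4,1) + min(2,1) + min(3,1)
= 4 + 1 + 1 + 1
= 7.

7


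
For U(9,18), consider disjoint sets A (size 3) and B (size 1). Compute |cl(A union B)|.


|A union B| = 3 + 1 = 4 (disjoint).
In U(9,18), cl(S) = S if |S| < 9, else cl(S) = E.
Since 4 < 9, cl(A union B) = A union B.
|cl(A union B)| = 4.

4


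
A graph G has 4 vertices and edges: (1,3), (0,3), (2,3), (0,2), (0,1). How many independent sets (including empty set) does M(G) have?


An independent set in a graphic matroid is an acyclic edge subset.
G has 4 vertices and 5 edges.
Enumerate all 2^5 = 32 subsets, checking for acyclicity.
Total independent sets = 24.

24


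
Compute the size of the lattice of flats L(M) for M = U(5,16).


Flats of U(5,16): every subset of size < 5 is a flat, plus E itself.
Count = (16 choose 0) + (16 choose 1) + (16 choose 2) + (16 choose 3) + (16 choose 4) + 1
     = 1 + 16 + 120 + 560 + 1820 + 1
     = 2518.

2518


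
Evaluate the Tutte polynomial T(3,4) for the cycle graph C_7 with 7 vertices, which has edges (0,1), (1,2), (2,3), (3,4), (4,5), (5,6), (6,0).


T(C_7; x,y) = x + x^2 + ... + x^(6) + y.
T(3,4) = 3^1 + 3^2 + 3^3 + 3^4 + 3^5 + 3^6 + 4
= 3 + 9 + 27 + 81 + 243 + 729 + 4
= 1096.

1096


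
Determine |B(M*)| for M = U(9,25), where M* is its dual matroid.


The dual of U(r,n) is U(n-r, n) = U(16,25).
Bases of U(16,25) are all (16)-element subsets.
|B(M*)| = (25 choose 16) = 2042975.

2042975


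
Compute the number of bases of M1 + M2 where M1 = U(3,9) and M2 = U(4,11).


Bases of a direct sum M1 + M2: |B| = |B(M1)| * |B(M2)|.
|B(U(3,9))| = C(9,3) = 84.
|B(U(4,11))| = C(11,4) = 330.
Total bases = 84 * 330 = 27720.

27720


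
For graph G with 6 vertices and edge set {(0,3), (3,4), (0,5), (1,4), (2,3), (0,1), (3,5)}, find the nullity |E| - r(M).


Cycle rank (nullity) = |E| - r(M) = |E| - (|V| - c).
|E| = 7, |V| = 6, c = 1.
Nullity = 7 - (6 - 1) = 7 - 5 = 2.

2


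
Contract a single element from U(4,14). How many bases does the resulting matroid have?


Contracting e from U(4,14) gives U(3,13).
Bases of U(3,13) = (13 choose 3) = 286.

286


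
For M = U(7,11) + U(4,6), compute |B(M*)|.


(M1+M2)* = M1* + M2*.
M1* = U(4,11), bases: C(11,4) = 330.
M2* = U(2,6), bases: C(6,2) = 15.
|B(M*)| = 330 * 15 = 4950.

4950


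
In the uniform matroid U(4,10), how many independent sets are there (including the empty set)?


Independent sets of U(4,10) are all subsets of size <= 4.
Count = C(10,0) + C(10,1) + C(10,2) + C(10,3) + C(10,4)
     = 1 + 10 + 45 + 120 + 210
     = 386.

386


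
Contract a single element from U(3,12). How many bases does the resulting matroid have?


Contracting e from U(3,12) gives U(2,11).
Bases of U(2,11) = C(11,2) = (11 * 10) / (1 * 2) = 55.

55


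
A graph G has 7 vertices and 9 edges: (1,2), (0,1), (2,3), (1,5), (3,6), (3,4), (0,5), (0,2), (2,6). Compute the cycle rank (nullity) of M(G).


Cycle rank (nullity) = |E| - r(M) = |E| - (|V| - c).
|E| = 9, |V| = 7, c = 1.
Nullity = 9 - (7 - 1) = 9 - 6 = 3.

3


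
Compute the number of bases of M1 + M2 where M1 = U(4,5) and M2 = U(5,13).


Bases of a direct sum M1 + M2: |B| = |B(M1)| * |B(M2)|.
|B(U(4,5))| = C(5,4) = 5.
|B(U(5,13))| = C(13,5) = 1287.
Total bases = 5 * 1287 = 6435.

6435


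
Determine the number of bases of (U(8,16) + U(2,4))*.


(M1+M2)* = M1* + M2*.
M1* = U(8,16), bases: C(16,8) = 12870.
M2* = U(2,4), bases: C(4,2) = 6.
|B(M*)| = 12870 * 6 = 77220.

77220


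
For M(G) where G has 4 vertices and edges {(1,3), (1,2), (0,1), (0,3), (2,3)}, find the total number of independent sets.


An independent set in a graphic matroid is an acyclic edge subset.
G has 4 vertices and 5 edges.
Enumerate all 2^5 = 32 subsets, checking for acyclicity.
Total independent sets = 24.

24


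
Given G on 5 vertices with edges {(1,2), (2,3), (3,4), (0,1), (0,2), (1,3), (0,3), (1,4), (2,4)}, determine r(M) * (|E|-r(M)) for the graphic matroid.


r(M) = |V| - c = 5 - 1 = 4.
nullity = |E| - r(M) = 9 - 4 = 5.
Product = 4 * 5 = 20.

20


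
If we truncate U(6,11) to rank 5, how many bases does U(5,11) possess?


Truncating U(6,11) to rank 5 gives U(5,11).
Bases of U(5,11) are all 5-element subsets of 11 elements.
Number of bases = (11 choose 5) = 462.

462


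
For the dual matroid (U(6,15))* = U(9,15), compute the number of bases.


The dual of U(r,n) is U(n-r, n) = U(9,15).
Bases of U(9,15) are all (9)-element subsets.
|B(M*)| = C(15,9) = 15! / (9! * 6!) = 5005.

5005


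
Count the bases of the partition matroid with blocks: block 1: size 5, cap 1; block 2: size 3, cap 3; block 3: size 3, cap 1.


A basis picks exactly ci elements from block i.
Number of bases = product of C(|Si|, ci).
= C(5,1) * C(3,3) * C(3,1)
= 5 * 1 * 3
= 15.

15


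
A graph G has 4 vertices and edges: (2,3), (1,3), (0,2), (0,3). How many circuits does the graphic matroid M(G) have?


A circuit in a graphic matroid = edge set of a simple cycle.
G has 4 vertices and 4 edges.
Enumerating all minimal edge subsets forming cycles...
Total circuits found: 1.

1


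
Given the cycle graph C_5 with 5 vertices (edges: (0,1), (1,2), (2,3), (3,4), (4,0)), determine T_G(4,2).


T(C_5; x,y) = x + x^2 + ... + x^(4) + y.
T(4,2) = 4^1 + 4^2 + 4^3 + 4^4 + 2
= 4 + 16 + 64 + 256 + 2
= 342.

342


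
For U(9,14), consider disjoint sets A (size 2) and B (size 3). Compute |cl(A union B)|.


|A union B| = 2 + 3 = 5 (disjoint).
In U(9,14), cl(S) = S if |S| < 9, else cl(S) = E.
Since 5 < 9, cl(A union B) = A union B.
|cl(A union B)| = 5.

5


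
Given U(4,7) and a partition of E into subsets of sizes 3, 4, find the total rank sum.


r(Ai) = min(|Ai|, 4) for each part.
Sum = min(3,4) + min(4,4)
    = 3 + 4
    = 7.

7


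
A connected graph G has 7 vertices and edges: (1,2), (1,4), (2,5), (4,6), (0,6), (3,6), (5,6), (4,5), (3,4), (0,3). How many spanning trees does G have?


By Kirchhoff's matrix tree theorem, the number of spanning trees equals
the determinant of any cofactor of the Laplacian matrix L.
G has 7 vertices and 10 edges.
Computing the (6 x 6) cofactor determinant gives 76.

76


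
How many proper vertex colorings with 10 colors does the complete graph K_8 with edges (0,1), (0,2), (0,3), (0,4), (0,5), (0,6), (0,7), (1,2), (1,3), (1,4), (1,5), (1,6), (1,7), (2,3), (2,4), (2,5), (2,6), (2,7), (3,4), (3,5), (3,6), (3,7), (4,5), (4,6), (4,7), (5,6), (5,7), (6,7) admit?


P(K_8, k) = k(k-1)(k-2)...(k-7).
P(10) = (10) * (9) * (8) * (7) * (6) * (5) * (4) * (3) = 1814400.

1814400


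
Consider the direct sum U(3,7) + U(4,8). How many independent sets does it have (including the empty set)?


For a direct sum, |I(M1+M2)| = |I(M1)| * |I(M2)|.
|I(U(3,7))| = sum C(7,k) for k=0..3 = 64.
|I(U(4,8))| = sum C(8,k) for k=0..4 = 163.
Total = 64 * 163 = 10432.

10432


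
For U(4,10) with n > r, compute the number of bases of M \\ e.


Deleting e from U(4,10) gives U(4,9) since n > r.
Bases of U(4,9) = (9 choose 4) = 126.

126


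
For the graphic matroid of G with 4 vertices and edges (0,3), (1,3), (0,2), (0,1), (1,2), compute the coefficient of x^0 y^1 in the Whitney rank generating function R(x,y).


R(x,y) = sum over A in 2^E of x^(r(E)-r(A)) * y^(|A|-r(A)).
G has 4 vertices, 5 edges. r(E) = 3.
Enumerate all 2^5 = 32 subsets.
Count subsets with r(E)-r(A)=0 and |A|-r(A)=1: 5.

5


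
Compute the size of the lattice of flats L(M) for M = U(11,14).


Flats of U(11,14): every subset of size < 11 is a flat, plus E itself.
Count = C(14,0) + C(14,1) + C(14,2) + C(14,3) + C(14,4) + C(14,5) + C(14,6) + C(14,7) + C(14,8) + C(14,9) + C(14,10) + 1
     = 1 + 14 + 91 + 364 + 1001 + 2002 + 3003 + 3432 + 3003 + 2002 + 1001 + 1
     = 15915.

15915


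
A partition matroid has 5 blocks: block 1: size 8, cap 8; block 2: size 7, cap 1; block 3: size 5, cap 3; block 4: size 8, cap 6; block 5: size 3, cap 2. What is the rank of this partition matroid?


Rank of a partition matroid = sum of min(|Si|, ci) for each block.
= min(8,8) + min(7,1) + min(5,3) + min(8,6) + min(3,2)
= 8 + 1 + 3 + 6 + 2
= 20.

20


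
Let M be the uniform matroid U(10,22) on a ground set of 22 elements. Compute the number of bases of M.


Bases of U(10,22) are all 10-element subsets of the 22-element ground set.
Number of bases = C(22,10).
C(22,10) = 646646.

646646


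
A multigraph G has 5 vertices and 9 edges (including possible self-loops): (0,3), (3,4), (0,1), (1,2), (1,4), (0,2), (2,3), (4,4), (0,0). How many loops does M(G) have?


In a graphic matroid, a loop is a self-loop edge (u,u) with rank 0.
Examining all 9 edges for self-loops...
Self-loops found: (4,4), (0,0)
Number of loops = 2.

2


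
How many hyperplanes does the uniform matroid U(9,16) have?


Hyperplanes of U(9,16) are flats of rank 8.
In a uniform matroid, these are exactly the (8)-element subsets.
Count = (16 choose 8) = 12870.

12870


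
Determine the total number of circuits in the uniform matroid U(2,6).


In U(2,6), circuits are the (3)-element subsets.
Any set of 3 elements is dependent, and removing any one element gives
an independent set of size 2, so it is a minimal dependent set.
Number of circuits = C(6,3) = (6 * 5 * 4) / (1 * 2 * 3) = 20.

20


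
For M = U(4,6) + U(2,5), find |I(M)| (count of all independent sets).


For a direct sum, |I(M1+M2)| = |I(M1)| * |I(M2)|.
|I(U(4,6))| = sum C(6,k) for k=0..4 = 57.
|I(U(2,5))| = sum C(5,k) for k=0..2 = 16.
Total = 57 * 16 = 912.

912


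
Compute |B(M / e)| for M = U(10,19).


Contracting e from U(10,19) gives U(9,18).
Bases of U(9,18) = C(18,9) = 48620.

48620


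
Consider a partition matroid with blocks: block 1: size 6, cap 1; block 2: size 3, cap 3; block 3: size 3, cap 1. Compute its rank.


Rank of a partition matroid = sum of min(|Si|, ci) for each block.
= min(6,1) + min(3,3) + min(3,1)
= 1 + 3 + 1
= 5.

5


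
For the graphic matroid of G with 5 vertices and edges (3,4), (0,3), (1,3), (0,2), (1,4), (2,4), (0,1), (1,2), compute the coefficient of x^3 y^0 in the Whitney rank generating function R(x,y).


R(x,y) = sum over A in 2^E of x^(r(E)-r(A)) * y^(|A|-r(A)).
G has 5 vertices, 8 edges. r(E) = 4.
Enumerate all 2^8 = 256 subsets.
Count subsets with r(E)-r(A)=3 and |A|-r(A)=0: 8.

8


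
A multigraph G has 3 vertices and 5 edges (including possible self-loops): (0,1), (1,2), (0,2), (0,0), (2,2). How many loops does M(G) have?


In a graphic matroid, a loop is a self-loop edge (u,u) with rank 0.
Examining all 5 edges for self-loops...
Self-loops found: (0,0), (2,2)
Number of loops = 2.

2


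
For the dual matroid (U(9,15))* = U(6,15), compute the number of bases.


The dual of U(r,n) is U(n-r, n) = U(6,15).
Bases of U(6,15) are all (6)-element subsets.
|B(M*)| = C(15,6) = 15! / (6! * 9!) = 5005.

5005


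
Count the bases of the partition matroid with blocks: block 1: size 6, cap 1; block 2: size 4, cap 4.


A basis picks exactly ci elements from block i.
Number of bases = product of C(|Si|, ci).
= C(6,1) * C(4,4)
= 6 * 1
= 6.

6


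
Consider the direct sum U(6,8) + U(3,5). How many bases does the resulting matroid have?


Bases of a direct sum M1 + M2: |B| = |B(M1)| * |B(M2)|.
|B(U(6,8))| = C(8,6) = 28.
|B(U(3,5))| = C(5,3) = 10.
Total bases = 28 * 10 = 280.

280


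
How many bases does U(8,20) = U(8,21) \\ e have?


Deleting e from U(8,21) gives U(8,20) since n > r.
Bases of U(8,20) = C(20,8) = 125970.

125970


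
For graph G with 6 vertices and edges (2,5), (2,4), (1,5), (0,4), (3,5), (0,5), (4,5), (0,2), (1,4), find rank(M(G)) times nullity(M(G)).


r(M) = |V| - c = 6 - 1 = 5.
nullity = |E| - r(M) = 9 - 5 = 4.
Product = 5 * 4 = 20.

20


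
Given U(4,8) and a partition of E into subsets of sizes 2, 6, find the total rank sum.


r(Ai) = min(|Ai|, 4) for each part.
Sum = min(2,4) + min(6,4)
    = 2 + 4
    = 6.

6


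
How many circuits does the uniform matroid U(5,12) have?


In U(5,12), circuits are the (6)-element subsets.
Any set of 6 elements is dependent, and removing any one element gives
an independent set of size 5, so it is a minimal dependent set.
Number of circuits = C(12,6) = 924.

924


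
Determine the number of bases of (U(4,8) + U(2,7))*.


(M1+M2)* = M1* + M2*.
M1* = U(4,8), bases: C(8,4) = 70.
M2* = U(5,7), bases: C(7,5) = 21.
|B(M*)| = 70 * 21 = 1470.

1470


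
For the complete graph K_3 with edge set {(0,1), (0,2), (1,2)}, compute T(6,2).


T(K_3; x,y) = x^2 + x + y.
T(6,2) = 36 + 6 + 2 = 44.

44


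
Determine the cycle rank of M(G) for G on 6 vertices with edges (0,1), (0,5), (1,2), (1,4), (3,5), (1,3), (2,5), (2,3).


Cycle rank (nullity) = |E| - r(M) = |E| - (|V| - c).
|E| = 8, |V| = 6, c = 1.
Nullity = 8 - (6 - 1) = 8 - 5 = 3.

3


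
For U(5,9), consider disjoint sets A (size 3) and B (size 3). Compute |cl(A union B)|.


|A union B| = 3 + 3 = 6 (disjoint).
In U(5,9), cl(S) = S if |S| < 5, else cl(S) = E.
Since 6 >= 5, cl(A union B) = E.
|cl(A union B)| = 9.

9


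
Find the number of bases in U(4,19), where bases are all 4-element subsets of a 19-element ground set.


Bases of U(4,19) are all 4-element subsets of the 19-element ground set.
Number of bases = C(19,4).
C(19,4) = (19 * 18 * 17 * 16) / (1 * 2 * 3 * 4) = 3876.

3876


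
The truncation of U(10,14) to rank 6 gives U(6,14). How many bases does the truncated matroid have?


Truncating U(10,14) to rank 6 gives U(6,14).
Bases of U(6,14) are all 6-element subsets of 14 elements.
Number of bases = C(14,6) = 3003.

3003


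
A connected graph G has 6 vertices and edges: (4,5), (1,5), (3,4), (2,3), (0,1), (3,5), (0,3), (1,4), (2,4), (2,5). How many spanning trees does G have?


By Kirchhoff's matrix tree theorem, the number of spanning trees equals
the determinant of any cofactor of the Laplacian matrix L.
G has 6 vertices and 10 edges.
Computing the (5 x 5) cofactor determinant gives 115.

115


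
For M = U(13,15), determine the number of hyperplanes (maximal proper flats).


Hyperplanes of U(13,15) are flats of rank 12.
In a uniform matroid, these are exactly the (12)-element subsets.
Count = (15 choose 12) = 455.

455


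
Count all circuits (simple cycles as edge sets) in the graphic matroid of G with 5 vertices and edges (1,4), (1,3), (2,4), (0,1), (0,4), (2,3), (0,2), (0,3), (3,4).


A circuit in a graphic matroid = edge set of a simple cycle.
G has 5 vertices and 9 edges.
Enumerating all minimal edge subsets forming cycles...
Total circuits found: 22.

22


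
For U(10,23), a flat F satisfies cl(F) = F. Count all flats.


Flats of U(10,23): every subset of size < 10 is a flat, plus E itself.
Count = (23 choose 0) + (23 choose 1) + (23 choose 2) + (23 choose 3) + (23 choose 4) + (23 choose 5) + (23 choose 6) + (23 choose 7) + (23 choose 8) + (23 choose 9) + 1
     = 1 + 23 + 253 + 1771 + 8855 + 33649 + 100947 + 245157 + 490314 + 817190 + 1
     = 1698161.

1698161
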